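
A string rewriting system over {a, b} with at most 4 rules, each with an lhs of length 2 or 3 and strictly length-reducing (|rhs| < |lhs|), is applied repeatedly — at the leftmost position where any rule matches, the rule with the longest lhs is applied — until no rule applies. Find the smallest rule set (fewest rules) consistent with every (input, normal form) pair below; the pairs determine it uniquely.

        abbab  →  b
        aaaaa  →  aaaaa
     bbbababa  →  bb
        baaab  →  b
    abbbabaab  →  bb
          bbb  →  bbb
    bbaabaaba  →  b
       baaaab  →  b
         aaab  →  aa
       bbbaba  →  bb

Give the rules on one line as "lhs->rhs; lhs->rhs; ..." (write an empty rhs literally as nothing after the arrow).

ab->; ba->; baa->ba

  | abbab => bab => b
  | aaaaa
  | bbbababa => bbbaba => bbba => bb
  | baaab => baab => bab => b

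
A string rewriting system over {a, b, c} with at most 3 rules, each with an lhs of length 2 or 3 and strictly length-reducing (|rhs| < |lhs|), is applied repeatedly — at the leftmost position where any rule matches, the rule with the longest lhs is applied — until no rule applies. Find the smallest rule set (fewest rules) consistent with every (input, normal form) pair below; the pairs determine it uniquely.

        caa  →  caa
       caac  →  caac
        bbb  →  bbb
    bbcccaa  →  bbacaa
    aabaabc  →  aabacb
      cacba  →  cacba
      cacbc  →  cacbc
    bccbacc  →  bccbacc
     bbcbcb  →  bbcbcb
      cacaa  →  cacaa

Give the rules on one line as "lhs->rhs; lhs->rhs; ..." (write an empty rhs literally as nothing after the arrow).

abc->cb; ccc->ac

  | caa
  | caac
  | bbb
  | bbcccaa => bbacaa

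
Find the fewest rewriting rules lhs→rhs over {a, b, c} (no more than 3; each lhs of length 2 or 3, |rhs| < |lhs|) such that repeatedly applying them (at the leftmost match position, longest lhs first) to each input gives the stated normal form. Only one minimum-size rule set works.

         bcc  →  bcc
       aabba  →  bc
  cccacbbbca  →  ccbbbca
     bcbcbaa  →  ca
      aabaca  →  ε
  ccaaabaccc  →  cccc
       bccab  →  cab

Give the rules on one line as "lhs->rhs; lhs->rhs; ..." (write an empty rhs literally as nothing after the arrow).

  | bcc
  | aabba => bba => bc
  | cccacbbbca => caacbbbca => ccbbbca
  | bcbcbaa => bcbcca => bcbaa => bcca => baa => ca

aa->; ba->c; cca->aa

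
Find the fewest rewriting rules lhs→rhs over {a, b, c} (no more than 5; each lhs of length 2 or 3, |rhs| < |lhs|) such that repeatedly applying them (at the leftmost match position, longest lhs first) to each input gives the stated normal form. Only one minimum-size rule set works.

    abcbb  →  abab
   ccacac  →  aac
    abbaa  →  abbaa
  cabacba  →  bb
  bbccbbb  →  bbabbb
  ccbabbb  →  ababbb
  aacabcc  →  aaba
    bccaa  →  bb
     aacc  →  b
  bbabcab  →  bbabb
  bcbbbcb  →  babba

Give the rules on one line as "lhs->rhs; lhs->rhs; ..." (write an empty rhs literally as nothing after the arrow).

aaa->b; ca->; cb->a; cc->a

  | abcbb => abab
  | ccacac => aacac => aac
  | abbaa
  | cabacba => bacba => baaa => bb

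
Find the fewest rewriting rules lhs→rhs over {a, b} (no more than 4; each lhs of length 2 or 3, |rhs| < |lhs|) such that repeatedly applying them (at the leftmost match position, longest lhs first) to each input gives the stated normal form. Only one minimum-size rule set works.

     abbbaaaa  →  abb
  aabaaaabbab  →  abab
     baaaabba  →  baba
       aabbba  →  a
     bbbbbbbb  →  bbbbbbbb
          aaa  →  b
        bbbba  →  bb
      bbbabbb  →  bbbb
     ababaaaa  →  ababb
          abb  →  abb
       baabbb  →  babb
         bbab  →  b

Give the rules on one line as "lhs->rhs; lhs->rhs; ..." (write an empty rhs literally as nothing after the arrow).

aa->b; aaa->aa; aab->a; bba->

  | abbbaaaa => abaaa => abaa => abb
  | aabaaaabbab => aaaaabbab => aaaabbab => aaabbab => aabbab => abab
  | baaaabba => baaabba => baabba => baba
  | aabbba => abba => a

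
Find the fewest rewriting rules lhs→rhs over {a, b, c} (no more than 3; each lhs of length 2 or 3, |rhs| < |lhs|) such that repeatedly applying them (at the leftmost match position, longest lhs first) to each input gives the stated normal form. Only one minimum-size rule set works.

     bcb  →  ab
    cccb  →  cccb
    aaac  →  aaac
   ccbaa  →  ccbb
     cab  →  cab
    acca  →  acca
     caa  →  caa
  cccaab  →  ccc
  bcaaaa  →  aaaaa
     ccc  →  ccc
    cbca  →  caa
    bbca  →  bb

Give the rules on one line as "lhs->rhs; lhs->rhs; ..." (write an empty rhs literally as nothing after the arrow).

  | bcb => ab
  | cccb
  | aaac
  | ccbaa => ccbb

aab->; baa->bb; bc->a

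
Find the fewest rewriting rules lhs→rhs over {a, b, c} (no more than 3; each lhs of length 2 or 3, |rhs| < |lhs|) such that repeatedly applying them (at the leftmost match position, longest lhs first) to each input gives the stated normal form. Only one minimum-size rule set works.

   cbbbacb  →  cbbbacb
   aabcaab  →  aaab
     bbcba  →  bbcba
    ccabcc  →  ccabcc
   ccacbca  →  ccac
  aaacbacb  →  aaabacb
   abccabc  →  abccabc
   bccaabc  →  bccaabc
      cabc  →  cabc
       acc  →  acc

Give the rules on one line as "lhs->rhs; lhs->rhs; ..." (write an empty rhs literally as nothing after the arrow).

  | cbbbacb
  | aabcaab => aaab
  | bbcba
  | ccabcc

aac->aa; bca->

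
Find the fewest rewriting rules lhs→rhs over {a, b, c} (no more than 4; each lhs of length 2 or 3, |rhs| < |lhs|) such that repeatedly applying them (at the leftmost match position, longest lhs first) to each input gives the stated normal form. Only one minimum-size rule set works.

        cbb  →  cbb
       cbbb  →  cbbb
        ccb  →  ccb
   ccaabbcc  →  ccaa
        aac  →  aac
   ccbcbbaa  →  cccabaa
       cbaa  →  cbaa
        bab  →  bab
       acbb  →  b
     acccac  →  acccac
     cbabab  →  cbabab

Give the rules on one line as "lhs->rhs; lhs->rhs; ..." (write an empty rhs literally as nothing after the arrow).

acb->; bc->; bcb->ca

  | cbb
  | cbbb
  | ccb
  | ccaabbcc => ccaabc => ccaa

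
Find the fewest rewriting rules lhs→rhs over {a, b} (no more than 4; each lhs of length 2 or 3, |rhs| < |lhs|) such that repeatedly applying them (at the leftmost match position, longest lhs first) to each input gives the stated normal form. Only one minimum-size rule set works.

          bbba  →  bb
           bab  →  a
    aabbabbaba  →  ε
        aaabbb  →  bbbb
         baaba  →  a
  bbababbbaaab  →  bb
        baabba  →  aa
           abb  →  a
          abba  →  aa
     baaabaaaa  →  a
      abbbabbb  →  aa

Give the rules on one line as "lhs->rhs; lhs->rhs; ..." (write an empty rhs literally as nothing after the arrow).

  | bbba => bb
  | bab => a
  | aabbabbaba => aaabbaba => bbbaba => bbaa => ba => ε
  | aaabbb => bbbb

aaa->b; abb->a; ba->; bab->a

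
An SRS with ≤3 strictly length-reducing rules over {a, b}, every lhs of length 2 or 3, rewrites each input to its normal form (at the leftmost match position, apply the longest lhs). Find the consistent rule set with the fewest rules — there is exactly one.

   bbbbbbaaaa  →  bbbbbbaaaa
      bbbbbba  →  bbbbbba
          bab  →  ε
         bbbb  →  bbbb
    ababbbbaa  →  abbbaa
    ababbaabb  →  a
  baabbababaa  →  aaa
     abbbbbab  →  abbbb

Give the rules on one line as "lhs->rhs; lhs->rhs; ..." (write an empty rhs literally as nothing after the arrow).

aab->a; bab->

  | bbbbbbaaaa
  | bbbbbba
  | bab => ε
  | bbbb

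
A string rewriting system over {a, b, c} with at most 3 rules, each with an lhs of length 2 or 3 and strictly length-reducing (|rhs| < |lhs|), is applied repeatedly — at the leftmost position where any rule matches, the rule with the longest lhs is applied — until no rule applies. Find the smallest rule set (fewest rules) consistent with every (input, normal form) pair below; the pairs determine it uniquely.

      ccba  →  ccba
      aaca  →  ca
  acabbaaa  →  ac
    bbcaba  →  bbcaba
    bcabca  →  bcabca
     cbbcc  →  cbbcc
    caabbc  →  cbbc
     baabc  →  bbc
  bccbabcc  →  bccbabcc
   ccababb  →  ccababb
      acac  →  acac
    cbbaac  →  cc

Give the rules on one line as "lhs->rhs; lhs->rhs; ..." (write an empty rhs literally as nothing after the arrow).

aa->; bba->a

  | ccba
  | aaca => ca
  | acabbaaa => acaaaa => acaa => ac
  | bbcaba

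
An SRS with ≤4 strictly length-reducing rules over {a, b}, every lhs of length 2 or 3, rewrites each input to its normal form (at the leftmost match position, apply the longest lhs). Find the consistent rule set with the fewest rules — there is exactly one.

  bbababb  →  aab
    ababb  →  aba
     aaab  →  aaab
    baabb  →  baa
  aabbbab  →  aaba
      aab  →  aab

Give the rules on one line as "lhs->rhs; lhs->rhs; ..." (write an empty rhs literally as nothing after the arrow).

  | bbababb => abbabb => aabbb => aab
  | ababb => abab => aba
  | aaab
  | baabb => baa

bab->ba; bb->; bba->ab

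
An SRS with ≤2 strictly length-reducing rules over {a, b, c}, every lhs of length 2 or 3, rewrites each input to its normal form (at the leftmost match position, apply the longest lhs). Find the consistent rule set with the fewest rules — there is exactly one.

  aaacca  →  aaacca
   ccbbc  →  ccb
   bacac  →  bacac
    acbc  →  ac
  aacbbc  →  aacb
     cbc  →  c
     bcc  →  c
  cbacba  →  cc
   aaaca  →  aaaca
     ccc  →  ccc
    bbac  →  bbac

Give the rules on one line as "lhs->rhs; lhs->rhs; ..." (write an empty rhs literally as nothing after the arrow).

  | aaacca
  | ccbbc => ccb
  | bacac
  | acbc => ac

bc->; cba->c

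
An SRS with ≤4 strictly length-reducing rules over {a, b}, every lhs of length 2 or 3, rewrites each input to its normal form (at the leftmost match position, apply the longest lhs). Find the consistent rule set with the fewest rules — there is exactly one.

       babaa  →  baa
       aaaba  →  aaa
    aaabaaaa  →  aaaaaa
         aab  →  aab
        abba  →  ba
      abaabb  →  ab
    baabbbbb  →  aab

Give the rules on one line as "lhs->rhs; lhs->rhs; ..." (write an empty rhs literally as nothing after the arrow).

  | babaa => baa
  | aaaba => aaa
  | aaabaaaa => aaaaaa
  | aab

aba->a; abb->b; bbb->aa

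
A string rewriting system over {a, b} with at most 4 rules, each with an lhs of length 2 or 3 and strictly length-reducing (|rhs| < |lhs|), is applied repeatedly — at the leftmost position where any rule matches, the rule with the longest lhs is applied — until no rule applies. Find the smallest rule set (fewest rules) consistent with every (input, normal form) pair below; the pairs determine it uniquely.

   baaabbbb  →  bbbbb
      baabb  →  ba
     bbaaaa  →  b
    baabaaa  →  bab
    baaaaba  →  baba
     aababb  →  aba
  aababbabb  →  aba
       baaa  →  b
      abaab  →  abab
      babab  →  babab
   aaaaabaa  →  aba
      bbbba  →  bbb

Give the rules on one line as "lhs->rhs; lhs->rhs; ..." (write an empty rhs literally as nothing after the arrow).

  | baaabbbb => bbbbb
  | baabb => babb => ba
  | bbaaaa => baaa => b
  | baabaaa => babaaa => bab

aa->a; aaa->; abb->a; bba->b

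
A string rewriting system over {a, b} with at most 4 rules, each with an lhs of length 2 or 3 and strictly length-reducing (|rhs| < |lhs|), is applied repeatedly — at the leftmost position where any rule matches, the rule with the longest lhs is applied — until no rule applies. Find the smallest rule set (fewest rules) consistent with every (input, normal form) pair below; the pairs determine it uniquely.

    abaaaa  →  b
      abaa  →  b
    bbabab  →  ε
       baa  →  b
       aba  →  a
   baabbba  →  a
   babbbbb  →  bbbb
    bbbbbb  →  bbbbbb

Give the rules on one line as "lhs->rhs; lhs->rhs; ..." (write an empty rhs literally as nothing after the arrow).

  | abaaaa => aaaa => baa => aa => b
  | abaa => aa => b
  | bbabab => babab => abab => ab => ε
  | baa => aa => b

aa->b; ab->; ba->a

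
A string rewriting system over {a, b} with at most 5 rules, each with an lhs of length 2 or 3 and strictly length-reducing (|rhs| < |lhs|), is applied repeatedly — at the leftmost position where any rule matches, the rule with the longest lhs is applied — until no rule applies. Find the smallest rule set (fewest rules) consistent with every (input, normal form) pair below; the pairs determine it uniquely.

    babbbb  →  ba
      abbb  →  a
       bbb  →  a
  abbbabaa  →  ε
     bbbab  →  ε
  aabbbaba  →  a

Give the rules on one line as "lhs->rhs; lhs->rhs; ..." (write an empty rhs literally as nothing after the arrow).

aa->; aab->; ab->a; bb->a

  | babbbb => babbb => babb => bab => ba
  | abbb => abb => ab => a
  | bbb => ab => a
  | abbbabaa => abbabaa => ababaa => aabaa => aa => ε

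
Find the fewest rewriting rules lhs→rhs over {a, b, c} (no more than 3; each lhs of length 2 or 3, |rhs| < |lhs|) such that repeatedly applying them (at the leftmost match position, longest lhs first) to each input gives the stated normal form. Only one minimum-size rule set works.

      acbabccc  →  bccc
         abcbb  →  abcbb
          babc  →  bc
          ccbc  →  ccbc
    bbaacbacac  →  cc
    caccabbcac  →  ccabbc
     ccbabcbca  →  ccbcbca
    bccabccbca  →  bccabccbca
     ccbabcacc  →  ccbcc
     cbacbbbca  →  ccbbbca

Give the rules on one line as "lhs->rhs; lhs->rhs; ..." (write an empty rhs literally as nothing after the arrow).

  | acbabccc => babccc => bccc
  | abcbb
  | babc => bc
  | ccbc

ac->; ba->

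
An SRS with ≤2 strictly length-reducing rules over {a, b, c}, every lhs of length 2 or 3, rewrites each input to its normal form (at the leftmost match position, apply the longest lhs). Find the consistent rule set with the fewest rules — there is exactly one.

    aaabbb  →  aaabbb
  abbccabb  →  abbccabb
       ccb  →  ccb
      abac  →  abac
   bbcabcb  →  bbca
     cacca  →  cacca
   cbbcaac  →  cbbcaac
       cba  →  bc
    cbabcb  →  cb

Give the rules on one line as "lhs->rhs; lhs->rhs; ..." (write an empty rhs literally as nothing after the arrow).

bcb->; cba->bc

  | aaabbb
  | abbccabb
  | ccb
  | abac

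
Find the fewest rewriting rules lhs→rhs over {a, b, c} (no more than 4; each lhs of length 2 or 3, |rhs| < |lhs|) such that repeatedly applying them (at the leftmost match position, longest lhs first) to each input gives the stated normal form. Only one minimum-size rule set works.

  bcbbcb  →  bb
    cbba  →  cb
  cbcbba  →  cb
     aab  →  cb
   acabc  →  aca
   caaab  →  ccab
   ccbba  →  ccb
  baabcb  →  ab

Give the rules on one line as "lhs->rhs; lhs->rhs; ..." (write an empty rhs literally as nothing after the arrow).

  | bcbbcb => bbcb => bb
  | cbba => cb
  | cbcbba => cbba => cb
  | aab => cb

aa->c; ba->; bc->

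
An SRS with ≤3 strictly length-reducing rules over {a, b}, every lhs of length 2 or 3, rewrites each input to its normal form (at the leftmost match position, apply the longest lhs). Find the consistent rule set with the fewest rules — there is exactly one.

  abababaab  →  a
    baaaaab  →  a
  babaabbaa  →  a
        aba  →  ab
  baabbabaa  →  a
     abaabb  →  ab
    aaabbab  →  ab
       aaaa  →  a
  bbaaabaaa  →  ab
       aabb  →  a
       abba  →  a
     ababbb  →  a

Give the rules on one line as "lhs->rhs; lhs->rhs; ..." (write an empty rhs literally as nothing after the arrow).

  | abababaab => abbabaab => aaabaab => aabaab => abaab => abab => abb => aa => a
  | baaaaab => baaaab => baaab => baab => bab => bb => a
  | babaabbaa => bbaabbaa => aaabbaa => aabbaa => abbaa => aaaa => aaa => aa => a
  | aba => ab

aa->a; ba->b; bb->a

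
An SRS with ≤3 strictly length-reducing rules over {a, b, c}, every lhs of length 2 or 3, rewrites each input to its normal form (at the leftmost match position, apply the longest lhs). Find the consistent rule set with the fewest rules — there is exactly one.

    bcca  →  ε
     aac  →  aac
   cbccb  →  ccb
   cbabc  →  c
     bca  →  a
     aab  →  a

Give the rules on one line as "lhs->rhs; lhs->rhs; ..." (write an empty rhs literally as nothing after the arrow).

ab->; bc->; ca->

  | bcca => ca => ε
  | aac
  | cbccb => ccb
  | cbabc => cbc => c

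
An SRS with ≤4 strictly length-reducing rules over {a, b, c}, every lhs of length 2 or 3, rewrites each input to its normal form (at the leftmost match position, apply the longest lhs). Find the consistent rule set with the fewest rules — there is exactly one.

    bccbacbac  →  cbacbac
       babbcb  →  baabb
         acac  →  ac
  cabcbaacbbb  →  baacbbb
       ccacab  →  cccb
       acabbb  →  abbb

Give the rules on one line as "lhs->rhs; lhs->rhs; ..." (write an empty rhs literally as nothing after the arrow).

  | bccbacbac => cbacbac
  | babbcb => baabb
  | acac => ac
  | cabcbaacbbb => bcbaacbbb => baacbbb

bbc->ab; bc->; ca->; cca->cc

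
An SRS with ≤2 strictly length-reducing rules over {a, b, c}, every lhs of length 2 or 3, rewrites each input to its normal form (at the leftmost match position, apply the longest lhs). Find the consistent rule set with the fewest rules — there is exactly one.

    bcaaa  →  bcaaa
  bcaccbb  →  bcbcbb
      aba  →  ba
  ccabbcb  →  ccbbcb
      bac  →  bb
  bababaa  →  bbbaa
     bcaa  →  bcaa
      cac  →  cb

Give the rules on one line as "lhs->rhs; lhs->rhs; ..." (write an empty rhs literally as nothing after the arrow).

  | bcaaa
  | bcaccbb => bcbcbb
  | aba => ba
  | ccabbcb => ccbbcb

ab->b; ac->b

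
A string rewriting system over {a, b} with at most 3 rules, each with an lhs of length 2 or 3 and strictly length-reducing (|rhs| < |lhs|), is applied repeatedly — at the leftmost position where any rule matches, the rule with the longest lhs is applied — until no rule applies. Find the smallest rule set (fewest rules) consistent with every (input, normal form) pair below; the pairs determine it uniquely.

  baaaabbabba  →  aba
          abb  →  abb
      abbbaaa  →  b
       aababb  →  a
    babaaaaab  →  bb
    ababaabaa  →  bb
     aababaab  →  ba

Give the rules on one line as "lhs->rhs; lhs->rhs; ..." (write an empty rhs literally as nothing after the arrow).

aa->b; bab->a; bbb->aa

  | baaaabbabba => bbaabbabba => bbbbbabba => aabbabba => bbbabba => aaabba => babba => aba
  | abb
  | abbbaaa => aaaaaa => baaaa => bbaa => bbb => aa => b
  | aababb => bbabb => bab => a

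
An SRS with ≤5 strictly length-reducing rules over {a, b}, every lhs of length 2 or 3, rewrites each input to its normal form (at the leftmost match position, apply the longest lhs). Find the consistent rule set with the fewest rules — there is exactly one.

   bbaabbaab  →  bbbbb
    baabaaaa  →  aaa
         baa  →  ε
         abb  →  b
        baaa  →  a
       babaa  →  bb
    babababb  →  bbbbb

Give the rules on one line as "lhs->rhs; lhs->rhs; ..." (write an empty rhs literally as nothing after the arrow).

  | bbaabbaab => babbbaab => bbbbaab => bbbabb => bbbbb
  | baabaaaa => abbaaaa => baaaaa => abaaa => aaa
  | baa => ab => ε
  | abb => ba => b

ab->; abb->ba; ba->b; baa->ab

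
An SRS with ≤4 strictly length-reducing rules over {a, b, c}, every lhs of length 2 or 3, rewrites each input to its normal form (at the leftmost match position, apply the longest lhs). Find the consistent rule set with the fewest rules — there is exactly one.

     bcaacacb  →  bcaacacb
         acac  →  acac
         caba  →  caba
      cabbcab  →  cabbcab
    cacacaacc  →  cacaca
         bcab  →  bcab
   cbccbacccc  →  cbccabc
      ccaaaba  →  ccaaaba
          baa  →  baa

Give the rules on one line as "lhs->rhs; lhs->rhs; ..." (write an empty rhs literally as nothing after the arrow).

  | bcaacacb
  | acac
  | caba
  | cabbcab

acc->; bac->ab; ccc->c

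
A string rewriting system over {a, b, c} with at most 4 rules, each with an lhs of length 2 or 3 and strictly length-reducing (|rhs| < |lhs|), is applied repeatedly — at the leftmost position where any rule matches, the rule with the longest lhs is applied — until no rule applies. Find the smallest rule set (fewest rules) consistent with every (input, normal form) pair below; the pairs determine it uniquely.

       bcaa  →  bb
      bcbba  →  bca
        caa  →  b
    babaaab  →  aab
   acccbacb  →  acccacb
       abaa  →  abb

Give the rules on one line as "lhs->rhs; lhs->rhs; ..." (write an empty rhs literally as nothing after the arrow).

  | bcaa => bb
  | bcbba => bcba => bca
  | caa => b
  | babaaab => abaaab => abbab => abab => aab

ba->a; baa->bb; caa->b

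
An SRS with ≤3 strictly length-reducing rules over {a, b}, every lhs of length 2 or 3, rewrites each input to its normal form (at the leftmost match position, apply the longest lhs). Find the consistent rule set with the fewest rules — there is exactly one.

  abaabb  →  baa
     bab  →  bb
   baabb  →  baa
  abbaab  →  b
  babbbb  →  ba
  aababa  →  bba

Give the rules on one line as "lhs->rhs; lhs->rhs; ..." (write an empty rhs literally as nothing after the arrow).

ab->b; abb->a

  | abaabb => baabb => baa
  | bab => bb
  | baabb => baa
  | abbaab => aaab => aab => ab => b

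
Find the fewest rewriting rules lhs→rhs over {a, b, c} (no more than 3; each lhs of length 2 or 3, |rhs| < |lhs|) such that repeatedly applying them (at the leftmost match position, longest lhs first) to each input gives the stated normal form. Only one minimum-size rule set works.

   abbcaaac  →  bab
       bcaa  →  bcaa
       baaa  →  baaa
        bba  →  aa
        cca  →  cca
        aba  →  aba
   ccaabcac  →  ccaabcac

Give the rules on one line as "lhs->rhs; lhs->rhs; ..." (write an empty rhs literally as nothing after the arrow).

aac->b; bb->a

  | abbcaaac => aacaaac => baaac => bab
  | bcaa
  | baaa
  | bba => aa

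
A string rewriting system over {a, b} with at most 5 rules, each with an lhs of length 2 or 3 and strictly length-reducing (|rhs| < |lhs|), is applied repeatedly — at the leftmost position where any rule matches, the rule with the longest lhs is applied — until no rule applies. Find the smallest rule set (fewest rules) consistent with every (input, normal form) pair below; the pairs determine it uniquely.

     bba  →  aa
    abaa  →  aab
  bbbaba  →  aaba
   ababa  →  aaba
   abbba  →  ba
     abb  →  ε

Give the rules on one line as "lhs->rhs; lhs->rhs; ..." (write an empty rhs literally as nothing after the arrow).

  | bba => aa
  | abaa => aab
  | bbbaba => ababa => aaba
  | ababa => aaba

abb->; baa->ab; bab->ab; bb->a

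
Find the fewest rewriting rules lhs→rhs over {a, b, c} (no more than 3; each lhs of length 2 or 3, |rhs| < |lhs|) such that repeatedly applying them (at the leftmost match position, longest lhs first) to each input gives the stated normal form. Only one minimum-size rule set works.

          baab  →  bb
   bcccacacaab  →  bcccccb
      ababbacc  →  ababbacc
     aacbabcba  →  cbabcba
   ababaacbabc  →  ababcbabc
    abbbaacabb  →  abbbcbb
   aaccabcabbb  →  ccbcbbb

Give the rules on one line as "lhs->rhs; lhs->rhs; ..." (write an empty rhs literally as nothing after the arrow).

aa->; ca->c

  | baab => bb
  | bcccacacaab => bccccacaab => bcccccaab => bcccccab => bcccccb
  | ababbacc
  | aacbabcba => cbabcba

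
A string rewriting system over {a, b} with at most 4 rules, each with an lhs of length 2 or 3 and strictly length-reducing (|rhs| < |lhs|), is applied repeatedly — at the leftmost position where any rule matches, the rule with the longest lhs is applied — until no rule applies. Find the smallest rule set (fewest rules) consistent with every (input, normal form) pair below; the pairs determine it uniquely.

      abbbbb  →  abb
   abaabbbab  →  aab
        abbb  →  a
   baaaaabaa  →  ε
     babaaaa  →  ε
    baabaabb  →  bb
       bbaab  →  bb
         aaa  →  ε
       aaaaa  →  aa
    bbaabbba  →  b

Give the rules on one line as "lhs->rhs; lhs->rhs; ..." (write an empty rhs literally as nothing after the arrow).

  | abbbbb => abb
  | abaabbbab => abbbab => aab
  | abbb => a
  | baaaaabaa => aaabaa => baa => ε

aaa->; ba->b; baa->; bbb->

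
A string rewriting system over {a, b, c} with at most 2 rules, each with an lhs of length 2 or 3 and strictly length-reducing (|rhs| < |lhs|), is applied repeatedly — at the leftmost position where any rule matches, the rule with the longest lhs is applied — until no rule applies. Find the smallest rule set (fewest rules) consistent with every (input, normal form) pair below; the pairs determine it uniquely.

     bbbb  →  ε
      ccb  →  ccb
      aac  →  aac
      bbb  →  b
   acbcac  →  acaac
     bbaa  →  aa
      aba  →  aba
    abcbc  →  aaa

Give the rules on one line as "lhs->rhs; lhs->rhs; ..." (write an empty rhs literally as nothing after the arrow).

  | bbbb => bb => ε
  | ccb
  | aac
  | bbb => b

bb->; bc->a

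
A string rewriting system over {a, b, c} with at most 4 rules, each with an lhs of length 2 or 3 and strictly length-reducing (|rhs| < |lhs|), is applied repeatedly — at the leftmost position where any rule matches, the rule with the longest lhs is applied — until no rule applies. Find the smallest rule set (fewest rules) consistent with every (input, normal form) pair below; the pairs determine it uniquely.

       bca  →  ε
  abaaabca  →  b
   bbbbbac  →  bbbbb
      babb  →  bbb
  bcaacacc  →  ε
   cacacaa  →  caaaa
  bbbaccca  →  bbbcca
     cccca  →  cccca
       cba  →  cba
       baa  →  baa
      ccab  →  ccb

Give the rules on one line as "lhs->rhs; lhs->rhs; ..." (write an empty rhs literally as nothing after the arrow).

  | bca => ε
  | abaaabca => baaabca => baabca => babca => bbca => b
  | bbbbbac => bbbbb
  | babb => bbb

ab->b; ac->; aca->aa; bca->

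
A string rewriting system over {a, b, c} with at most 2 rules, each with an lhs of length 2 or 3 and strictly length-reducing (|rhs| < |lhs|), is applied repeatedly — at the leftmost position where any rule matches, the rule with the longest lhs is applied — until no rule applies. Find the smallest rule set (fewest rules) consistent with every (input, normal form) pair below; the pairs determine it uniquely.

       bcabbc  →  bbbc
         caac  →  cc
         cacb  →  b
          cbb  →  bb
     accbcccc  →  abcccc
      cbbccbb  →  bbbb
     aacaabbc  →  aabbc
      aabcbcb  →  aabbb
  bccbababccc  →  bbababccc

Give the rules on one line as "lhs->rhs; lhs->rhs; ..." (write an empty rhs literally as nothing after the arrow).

ca->c; cb->b

  | bcabbc => bcbbc => bbbc
  | caac => cac => cc
  | cacb => ccb => cb => b
  | cbb => bb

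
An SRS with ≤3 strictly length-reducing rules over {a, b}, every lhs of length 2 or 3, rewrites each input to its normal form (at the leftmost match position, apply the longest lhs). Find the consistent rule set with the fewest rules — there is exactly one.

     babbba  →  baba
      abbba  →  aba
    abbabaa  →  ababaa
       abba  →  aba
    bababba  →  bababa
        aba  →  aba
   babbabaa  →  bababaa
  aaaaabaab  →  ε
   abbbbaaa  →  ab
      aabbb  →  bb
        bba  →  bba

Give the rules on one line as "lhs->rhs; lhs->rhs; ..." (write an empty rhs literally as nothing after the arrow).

  | babbba => babba => baba
  | abbba => abba => aba
  | abbabaa => ababaa
  | abba => aba

aaa->; aab->; abb->ab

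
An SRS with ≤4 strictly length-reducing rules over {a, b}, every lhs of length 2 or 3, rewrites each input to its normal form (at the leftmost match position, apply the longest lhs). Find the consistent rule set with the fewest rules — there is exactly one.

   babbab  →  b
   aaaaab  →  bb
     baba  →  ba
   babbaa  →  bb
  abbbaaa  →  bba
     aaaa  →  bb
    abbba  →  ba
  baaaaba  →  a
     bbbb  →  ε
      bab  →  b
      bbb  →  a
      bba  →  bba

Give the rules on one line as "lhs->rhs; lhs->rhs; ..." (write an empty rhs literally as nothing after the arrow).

  | babbab => bab => b
  | aaaaab => baaab => bbab => bb
  | baba => ba
  | babbaa => baa => bb

aa->b; ab->; abb->; bbb->a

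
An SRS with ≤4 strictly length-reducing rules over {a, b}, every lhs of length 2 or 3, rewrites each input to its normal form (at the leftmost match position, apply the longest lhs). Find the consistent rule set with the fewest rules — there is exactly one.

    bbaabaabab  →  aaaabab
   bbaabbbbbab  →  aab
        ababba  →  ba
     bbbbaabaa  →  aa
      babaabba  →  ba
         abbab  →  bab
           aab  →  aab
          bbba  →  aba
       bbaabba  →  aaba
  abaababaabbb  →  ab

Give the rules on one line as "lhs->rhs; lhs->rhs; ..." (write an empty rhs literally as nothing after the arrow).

abb->b; baa->a; bb->a

  | bbaabaabab => aaabaabab => aaaabab
  | bbaabbbbbab => aaabbbbbab => aabbbbab => abbbab => bbab => aab
  | ababba => abba => ba
  | bbbbaabaa => abbaabaa => baabaa => abaa => aa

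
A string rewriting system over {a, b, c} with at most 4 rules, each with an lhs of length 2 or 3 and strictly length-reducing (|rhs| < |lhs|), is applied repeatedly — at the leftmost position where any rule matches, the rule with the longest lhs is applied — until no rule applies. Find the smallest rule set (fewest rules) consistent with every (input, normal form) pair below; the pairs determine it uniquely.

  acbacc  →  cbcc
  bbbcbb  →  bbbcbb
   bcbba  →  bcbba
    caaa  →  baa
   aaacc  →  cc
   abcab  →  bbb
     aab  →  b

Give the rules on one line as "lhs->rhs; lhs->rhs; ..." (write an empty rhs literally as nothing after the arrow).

  | acbacc => cbacc => cbcc
  | bbbcbb
  | bcbba
  | caaa => baa

ab->b; ac->c; ca->b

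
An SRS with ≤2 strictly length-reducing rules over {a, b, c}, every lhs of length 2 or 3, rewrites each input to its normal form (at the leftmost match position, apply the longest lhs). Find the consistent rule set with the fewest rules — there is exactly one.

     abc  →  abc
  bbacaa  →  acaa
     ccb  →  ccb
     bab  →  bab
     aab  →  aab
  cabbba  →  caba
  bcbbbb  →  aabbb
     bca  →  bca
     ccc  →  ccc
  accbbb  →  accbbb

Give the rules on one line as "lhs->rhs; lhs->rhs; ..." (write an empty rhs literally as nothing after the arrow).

  | abc
  | bbacaa => acaa
  | ccb
  | bab

bba->a; bcb->aa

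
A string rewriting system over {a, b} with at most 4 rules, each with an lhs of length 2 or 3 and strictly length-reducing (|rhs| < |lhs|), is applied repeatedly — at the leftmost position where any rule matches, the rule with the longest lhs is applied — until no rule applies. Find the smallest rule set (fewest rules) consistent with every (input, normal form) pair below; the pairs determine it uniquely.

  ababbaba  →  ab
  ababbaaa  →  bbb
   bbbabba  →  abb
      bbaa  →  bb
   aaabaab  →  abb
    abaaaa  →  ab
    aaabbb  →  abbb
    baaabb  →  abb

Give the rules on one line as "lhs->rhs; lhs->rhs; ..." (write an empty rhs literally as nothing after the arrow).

  | ababbaba => aabbaba => bbbaba => bbaba => baba => aba => ab
  | ababbaaa => aabbaaa => bbbaaa => bbba => bbb
  | bbbabba => bbabba => babba => abba => abb
  | bbaa => bb

aa->b; ba->b; baa->b; bab->ab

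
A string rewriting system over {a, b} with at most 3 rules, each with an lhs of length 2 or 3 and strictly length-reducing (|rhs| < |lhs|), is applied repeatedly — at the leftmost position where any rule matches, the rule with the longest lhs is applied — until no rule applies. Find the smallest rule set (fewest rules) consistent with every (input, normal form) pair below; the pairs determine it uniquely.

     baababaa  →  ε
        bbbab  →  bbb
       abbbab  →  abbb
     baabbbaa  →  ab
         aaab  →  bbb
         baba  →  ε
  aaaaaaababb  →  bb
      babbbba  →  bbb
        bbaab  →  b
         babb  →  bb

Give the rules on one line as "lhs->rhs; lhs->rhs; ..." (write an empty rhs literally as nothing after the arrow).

  | baababaa => ababaa => abaa => aa => ε
  | bbbab => bbb
  | abbbab => abbb
  | baabbbaa => abbbaa => abba => ab

aa->; aaa->bb; ba->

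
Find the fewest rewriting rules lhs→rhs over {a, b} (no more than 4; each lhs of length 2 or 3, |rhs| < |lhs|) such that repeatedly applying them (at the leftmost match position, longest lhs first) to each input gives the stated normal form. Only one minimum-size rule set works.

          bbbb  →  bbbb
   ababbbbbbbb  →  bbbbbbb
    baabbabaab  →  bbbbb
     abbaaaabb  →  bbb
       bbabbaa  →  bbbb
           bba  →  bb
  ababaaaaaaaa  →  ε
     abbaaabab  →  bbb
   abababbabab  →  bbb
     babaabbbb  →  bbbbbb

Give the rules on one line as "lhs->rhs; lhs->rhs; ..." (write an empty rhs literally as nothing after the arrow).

  | bbbb
  | ababbbbbbbb => abbbbbbbb => bbbbbbb
  | baabbabaab => babbabaab => bbbabaab => bbbbaab => bbbbab => bbbbb
  | abbaaaabb => baaaabb => baaabb => baabb => babb => bbb

aa->; ab->; ba->b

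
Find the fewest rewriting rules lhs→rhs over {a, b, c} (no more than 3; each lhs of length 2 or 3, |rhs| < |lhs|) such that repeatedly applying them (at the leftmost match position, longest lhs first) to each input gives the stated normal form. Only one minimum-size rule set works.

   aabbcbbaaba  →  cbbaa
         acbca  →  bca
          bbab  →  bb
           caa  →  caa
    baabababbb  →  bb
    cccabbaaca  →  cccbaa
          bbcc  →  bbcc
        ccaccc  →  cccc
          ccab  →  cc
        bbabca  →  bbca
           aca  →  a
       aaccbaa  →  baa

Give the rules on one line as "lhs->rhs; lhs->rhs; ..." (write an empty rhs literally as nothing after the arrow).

  | aabbcbbaaba => abcbbaaba => cbbaaba => cbbaa
  | acbca => bca
  | bbab => bb
  | caa

ab->; ac->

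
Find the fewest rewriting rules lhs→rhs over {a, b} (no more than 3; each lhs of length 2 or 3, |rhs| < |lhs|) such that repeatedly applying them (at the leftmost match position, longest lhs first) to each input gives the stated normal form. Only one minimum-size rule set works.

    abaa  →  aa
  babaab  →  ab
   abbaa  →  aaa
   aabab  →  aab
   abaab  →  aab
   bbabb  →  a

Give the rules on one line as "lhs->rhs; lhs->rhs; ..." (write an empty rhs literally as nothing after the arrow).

  | abaa => aa
  | babaab => baab => ab
  | abbaa => aaa
  | aabab => aab

ba->; bb->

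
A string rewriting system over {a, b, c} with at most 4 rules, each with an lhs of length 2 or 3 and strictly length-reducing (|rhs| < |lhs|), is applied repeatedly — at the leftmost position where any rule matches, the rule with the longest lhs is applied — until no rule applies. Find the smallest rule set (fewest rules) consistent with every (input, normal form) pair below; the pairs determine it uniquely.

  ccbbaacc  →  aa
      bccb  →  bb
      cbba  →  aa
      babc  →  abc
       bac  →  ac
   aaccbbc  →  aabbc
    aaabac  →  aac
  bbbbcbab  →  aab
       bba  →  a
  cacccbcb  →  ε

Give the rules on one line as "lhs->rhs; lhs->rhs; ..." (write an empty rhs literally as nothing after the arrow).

  | ccbbaacc => bbaacc => baacc => aacc => aa
  | bccb => bb
  | cbba => aba => aa
  | babc => abc

aaa->c; ba->a; cb->a; cc->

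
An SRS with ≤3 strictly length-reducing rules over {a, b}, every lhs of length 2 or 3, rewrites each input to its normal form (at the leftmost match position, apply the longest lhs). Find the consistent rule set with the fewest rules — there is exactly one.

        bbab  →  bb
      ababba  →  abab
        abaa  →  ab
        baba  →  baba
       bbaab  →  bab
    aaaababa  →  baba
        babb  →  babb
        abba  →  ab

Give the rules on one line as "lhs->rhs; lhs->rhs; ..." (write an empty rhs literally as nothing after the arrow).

aa->; bba->b

  | bbab => bb
  | ababba => abab
  | abaa => ab
  | baba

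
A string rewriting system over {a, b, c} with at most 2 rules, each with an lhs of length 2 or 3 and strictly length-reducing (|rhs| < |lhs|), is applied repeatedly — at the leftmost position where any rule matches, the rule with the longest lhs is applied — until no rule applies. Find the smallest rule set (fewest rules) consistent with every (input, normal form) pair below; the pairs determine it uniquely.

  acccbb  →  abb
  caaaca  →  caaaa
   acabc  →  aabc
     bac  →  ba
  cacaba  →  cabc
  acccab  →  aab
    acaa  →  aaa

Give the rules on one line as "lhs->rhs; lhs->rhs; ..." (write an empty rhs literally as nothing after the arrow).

  | acccbb => accbb => acbb => abb
  | caaaca => caaaa
  | acabc => aabc
  | bac => ba

aba->bc; ac->a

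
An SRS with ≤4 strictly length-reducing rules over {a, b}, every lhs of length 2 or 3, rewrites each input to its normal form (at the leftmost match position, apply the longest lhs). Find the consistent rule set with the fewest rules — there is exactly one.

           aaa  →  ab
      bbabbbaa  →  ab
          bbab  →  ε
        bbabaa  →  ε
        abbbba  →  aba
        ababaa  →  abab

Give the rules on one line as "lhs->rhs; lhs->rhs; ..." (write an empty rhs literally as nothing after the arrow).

aa->; aaa->ab; aab->; bba->aa

  | aaa => ab
  | bbabbbaa => aabbbaa => bbaa => aaa => ab
  | bbab => aab => ε
  | bbabaa => aabaa => aa => ε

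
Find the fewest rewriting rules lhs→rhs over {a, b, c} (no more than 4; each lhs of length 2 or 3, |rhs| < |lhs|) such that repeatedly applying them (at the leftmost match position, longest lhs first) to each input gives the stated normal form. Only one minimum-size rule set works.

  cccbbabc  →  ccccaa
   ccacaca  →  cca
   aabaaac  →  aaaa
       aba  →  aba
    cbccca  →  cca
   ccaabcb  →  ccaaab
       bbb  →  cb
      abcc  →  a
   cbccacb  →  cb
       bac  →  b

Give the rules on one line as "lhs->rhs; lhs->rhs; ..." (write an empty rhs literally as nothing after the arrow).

ac->; baa->aa; bb->c; bc->a

  | cccbbabc => ccccabc => ccccaa
  | ccacaca => ccaca => cca
  | aabaaac => aaaaac => aaaa
  | aba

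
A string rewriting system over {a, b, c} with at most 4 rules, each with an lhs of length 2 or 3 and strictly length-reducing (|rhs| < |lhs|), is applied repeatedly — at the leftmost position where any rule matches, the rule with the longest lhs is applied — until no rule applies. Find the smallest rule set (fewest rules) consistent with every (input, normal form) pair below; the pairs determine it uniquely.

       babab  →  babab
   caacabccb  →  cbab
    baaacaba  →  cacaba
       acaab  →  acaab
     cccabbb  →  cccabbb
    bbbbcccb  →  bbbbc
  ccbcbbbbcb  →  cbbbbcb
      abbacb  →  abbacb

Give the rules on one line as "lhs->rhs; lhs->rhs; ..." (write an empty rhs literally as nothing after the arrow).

  | babab
  | caacabccb => cbabccb => cbab
  | baaacaba => cacaba
  | acaab

aac->b; baa->c; ccb->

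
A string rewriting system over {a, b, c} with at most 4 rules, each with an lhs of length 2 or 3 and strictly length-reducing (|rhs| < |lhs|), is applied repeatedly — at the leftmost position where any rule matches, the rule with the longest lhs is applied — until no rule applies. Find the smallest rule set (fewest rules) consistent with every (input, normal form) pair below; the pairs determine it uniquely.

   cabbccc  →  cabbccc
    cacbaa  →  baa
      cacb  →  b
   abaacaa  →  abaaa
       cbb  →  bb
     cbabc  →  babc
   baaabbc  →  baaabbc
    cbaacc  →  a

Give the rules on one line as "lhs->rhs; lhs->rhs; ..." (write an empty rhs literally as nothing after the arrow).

  | cabbccc
  | cacbaa => cbaa => baa
  | cacb => cb => b
  | abaacaa => abaaa

ac->; bac->a; cb->b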